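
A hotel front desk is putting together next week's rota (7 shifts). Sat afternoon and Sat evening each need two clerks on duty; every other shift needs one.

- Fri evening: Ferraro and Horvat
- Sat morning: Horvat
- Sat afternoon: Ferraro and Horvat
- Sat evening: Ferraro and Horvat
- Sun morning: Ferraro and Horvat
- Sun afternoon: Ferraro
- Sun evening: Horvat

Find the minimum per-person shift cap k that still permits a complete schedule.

5

With 2 clerks and 9 worker-slots to fill, someone must work at least ⌈9/2⌉ = 5 shifts, so k ≥ 5.
k = 5 works: Fri evening→Ferraro, Sat morning→Horvat, Sat afternoon→Ferraro+Horvat, Sat evening→Ferraro+Horvat, Sun morning→Ferraro, Sun afternoon→Ferraro, Sun evening→Horvat.
Loads: Ferraro 5, Horvat 4 — all ≤ 5.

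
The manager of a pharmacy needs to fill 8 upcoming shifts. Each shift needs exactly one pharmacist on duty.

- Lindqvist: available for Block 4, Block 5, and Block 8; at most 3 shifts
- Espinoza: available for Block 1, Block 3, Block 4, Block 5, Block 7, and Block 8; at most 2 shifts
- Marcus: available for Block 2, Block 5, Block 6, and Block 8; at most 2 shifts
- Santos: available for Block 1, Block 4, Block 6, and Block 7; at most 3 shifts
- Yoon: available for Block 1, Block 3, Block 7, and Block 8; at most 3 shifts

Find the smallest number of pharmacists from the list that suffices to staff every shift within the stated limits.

8 slots to fill and no one can take more than 3, so at least ⌈8/3⌉ = 3 pharmacists are needed.
Lindqvist, Marcus, and Yoon alone can cover everything: Block 1→Yoon, Block 2→Marcus, Block 3→Yoon, Block 4→Lindqvist, Block 5→Lindqvist, Block 6→Marcus, Block 7→Yoon, Block 8→Lindqvist.

3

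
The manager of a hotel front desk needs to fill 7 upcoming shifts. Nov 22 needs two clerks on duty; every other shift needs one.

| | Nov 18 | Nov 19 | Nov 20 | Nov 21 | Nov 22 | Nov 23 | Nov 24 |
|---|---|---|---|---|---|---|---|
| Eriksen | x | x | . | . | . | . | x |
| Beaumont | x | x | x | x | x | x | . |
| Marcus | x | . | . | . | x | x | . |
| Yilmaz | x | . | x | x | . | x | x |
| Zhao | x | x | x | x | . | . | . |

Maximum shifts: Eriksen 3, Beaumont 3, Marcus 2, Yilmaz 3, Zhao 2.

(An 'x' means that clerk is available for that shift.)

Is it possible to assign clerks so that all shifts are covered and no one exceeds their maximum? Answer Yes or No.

Yes

Nov 22 can only be covered by Beaumont and Marcus, so that assignment is forced.
One valid schedule: Nov 18→Eriksen, Nov 19→Eriksen, Nov 20→Beaumont, Nov 21→Beaumont, Nov 22→Beaumont+Marcus, Nov 23→Marcus, Nov 24→Eriksen.
Loads: Eriksen 3/3, Beaumont 3/3, Marcus 2/2, Yilmaz 0/3, Zhao 0/2 — all within limits.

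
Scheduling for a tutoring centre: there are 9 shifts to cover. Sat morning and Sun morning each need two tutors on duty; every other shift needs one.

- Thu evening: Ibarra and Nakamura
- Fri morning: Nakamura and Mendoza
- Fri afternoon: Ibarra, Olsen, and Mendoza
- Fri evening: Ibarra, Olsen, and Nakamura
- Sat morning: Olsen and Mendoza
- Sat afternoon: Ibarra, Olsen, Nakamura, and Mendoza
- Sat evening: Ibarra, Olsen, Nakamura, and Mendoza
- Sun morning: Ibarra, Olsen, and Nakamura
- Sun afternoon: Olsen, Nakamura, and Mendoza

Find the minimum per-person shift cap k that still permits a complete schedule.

With 4 tutors and 11 worker-slots to fill, someone must work at least ⌈11/4⌉ = 3 shifts, so k ≥ 3.
k = 3 works: Thu evening→Ibarra, Fri morning→Nakamura, Fri afternoon→Ibarra, Fri evening→Ibarra, Sat morning→Olsen+Mendoza, Sat afternoon→Nakamura, Sat evening→Mendoza, Sun morning→Olsen+Nakamura, Sun afternoon→Olsen.
Loads: Ibarra 3, Olsen 3, Nakamura 3, Mendoza 2 — all ≤ 3.

3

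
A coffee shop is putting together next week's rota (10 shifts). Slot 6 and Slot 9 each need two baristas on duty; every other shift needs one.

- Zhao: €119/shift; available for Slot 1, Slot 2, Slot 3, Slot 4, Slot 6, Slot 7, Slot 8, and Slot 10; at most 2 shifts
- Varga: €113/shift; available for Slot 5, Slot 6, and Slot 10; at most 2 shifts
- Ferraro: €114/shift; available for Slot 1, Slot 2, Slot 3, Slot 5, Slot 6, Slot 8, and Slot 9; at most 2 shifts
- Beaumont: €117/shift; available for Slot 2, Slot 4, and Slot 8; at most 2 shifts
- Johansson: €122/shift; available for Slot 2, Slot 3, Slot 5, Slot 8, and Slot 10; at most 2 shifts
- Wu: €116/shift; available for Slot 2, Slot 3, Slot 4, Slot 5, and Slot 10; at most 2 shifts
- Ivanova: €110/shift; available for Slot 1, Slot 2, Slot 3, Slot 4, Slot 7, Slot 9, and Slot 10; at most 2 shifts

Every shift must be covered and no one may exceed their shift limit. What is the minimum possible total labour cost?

€1378

Slot 9 can only be covered by Ferraro and Ivanova, so that assignment is forced.
Picking the cheapest available barista for each shift independently would cost €1338, but that ignores the shift limits.
An optimal schedule: Slot 1→Ferraro, Slot 2→Beaumont, Slot 3→Wu, Slot 4→Wu, Slot 5→Varga, Slot 6→Varga+Zhao, Slot 7→Ivanova, Slot 8→Beaumont, Slot 9→Ivanova+Ferraro, Slot 10→Zhao.
Total: 114 + 117 + 116 + 116 + 113 + 113 + 119 + 110 + 117 + 110 + 114 + 119 = €1378.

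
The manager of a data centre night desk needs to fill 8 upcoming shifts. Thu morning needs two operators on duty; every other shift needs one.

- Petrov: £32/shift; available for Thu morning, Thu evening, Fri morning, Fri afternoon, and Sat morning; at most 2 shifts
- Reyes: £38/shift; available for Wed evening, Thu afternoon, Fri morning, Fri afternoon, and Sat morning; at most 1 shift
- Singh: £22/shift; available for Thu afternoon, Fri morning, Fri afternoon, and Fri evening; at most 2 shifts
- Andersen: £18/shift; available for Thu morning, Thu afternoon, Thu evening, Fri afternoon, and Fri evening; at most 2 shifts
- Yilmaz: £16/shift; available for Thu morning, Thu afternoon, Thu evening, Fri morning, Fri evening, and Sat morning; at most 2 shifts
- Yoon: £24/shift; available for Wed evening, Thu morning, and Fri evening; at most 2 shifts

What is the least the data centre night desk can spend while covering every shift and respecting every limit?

Picking the cheapest available operator for each shift independently would cost £156, but that ignores the shift limits.
An optimal schedule: Wed evening→Yoon, Thu morning→Yoon+Petrov, Thu afternoon→Andersen, Thu evening→Yilmaz, Fri morning→Singh, Fri afternoon→Andersen, Fri evening→Singh, Sat morning→Yilmaz.
Total: 24 + 24 + 32 + 18 + 16 + 22 + 18 + 22 + 16 = £192.

£192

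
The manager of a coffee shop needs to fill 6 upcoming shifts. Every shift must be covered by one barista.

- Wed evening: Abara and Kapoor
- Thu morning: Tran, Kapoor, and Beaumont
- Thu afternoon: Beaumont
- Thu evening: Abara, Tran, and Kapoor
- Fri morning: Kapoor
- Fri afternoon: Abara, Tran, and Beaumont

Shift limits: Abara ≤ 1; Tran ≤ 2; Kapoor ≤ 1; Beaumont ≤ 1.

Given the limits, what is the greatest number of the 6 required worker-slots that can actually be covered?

Total capacity across all baristas is 1+2+1+1 = 5, and 6 slots are needed, so at most 5 can be filled.
An assignment achieving 5: Wed evening→Abara, Thu morning→Tran, Thu afternoon→Beaumont, Thu evening→Tran, Fri morning→Kapoor.
Loads: Abara 1/1, Tran 2/2, Kapoor 1/1, Beaumont 1/1.

5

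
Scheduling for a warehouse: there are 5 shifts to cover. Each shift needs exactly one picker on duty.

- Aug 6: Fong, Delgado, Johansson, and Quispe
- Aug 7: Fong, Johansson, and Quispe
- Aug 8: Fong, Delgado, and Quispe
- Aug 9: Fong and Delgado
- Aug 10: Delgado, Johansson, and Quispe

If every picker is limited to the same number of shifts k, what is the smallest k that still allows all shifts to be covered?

2

With 4 pickers and 5 worker-slots to fill, someone must work at least ⌈5/4⌉ = 2 shifts, so k ≥ 2.
k = 2 works: Aug 6→Johansson, Aug 7→Fong, Aug 8→Delgado, Aug 9→Fong, Aug 10→Delgado.
Loads: Fong 2, Delgado 2, Johansson 1, Quispe 0 — all ≤ 2.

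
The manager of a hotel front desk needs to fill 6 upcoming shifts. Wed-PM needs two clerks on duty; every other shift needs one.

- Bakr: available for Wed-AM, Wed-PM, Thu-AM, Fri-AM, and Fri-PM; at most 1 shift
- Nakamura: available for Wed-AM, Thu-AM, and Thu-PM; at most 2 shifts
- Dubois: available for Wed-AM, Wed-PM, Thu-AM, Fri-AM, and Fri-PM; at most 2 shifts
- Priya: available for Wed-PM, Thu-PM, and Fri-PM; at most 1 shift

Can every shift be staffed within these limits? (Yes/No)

Total capacity is 1+2+2+1 = 6 but 7 worker-slots are needed — infeasible.

No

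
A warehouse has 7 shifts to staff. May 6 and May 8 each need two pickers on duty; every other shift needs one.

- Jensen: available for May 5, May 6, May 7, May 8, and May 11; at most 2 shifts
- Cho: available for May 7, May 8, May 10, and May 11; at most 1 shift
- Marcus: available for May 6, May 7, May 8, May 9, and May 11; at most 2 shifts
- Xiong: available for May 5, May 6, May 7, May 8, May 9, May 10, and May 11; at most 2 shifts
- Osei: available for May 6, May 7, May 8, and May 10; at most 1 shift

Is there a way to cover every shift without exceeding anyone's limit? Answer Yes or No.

No

Total capacity is 2+1+2+2+1 = 8 but 9 worker-slots are needed — infeasible.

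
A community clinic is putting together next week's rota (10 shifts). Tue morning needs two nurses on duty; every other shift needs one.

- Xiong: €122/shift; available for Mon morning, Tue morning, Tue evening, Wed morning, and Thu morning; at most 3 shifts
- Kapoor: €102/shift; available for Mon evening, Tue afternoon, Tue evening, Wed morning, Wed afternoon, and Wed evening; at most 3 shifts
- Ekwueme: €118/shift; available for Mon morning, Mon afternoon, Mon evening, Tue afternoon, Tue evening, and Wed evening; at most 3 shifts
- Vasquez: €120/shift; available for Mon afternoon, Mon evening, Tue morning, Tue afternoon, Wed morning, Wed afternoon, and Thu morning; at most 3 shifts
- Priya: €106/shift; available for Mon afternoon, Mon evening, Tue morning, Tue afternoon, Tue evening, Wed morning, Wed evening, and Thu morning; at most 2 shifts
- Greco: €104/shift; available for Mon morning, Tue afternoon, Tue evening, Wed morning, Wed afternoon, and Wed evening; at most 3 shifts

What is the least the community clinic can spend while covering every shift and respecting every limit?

€1186

Picking the cheapest available nurse for each shift independently would cost €1154, but that ignores the shift limits.
An optimal schedule: Mon morning→Greco, Mon afternoon→Ekwueme, Mon evening→Kapoor, Tue morning→Priya+Vasquez, Tue afternoon→Greco, Tue evening→Ekwueme, Wed morning→Greco, Wed afternoon→Kapoor, Wed evening→Kapoor, Thu morning→Priya.
Total: 104 + 118 + 102 + 106 + 120 + 104 + 118 + 104 + 102 + 102 + 106 = €1186.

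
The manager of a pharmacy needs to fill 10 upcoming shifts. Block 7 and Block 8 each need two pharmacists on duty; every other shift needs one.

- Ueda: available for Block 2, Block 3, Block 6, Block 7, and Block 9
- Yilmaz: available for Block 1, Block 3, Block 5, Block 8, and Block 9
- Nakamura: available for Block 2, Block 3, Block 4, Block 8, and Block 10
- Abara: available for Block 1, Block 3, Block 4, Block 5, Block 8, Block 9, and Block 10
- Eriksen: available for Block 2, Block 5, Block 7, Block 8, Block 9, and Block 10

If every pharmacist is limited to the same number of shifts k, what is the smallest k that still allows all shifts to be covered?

3

With 5 pharmacists and 12 worker-slots to fill, someone must work at least ⌈12/5⌉ = 3 shifts, so k ≥ 3.
k = 3 works: Block 1→Yilmaz, Block 2→Ueda, Block 3→Yilmaz, Block 4→Nakamura, Block 5→Yilmaz, Block 6→Ueda, Block 7→Ueda+Eriksen, Block 8→Nakamura+Abara, Block 9→Abara, Block 10→Nakamura.
Loads: Ueda 3, Yilmaz 3, Nakamura 3, Abara 2, Eriksen 1 — all ≤ 3.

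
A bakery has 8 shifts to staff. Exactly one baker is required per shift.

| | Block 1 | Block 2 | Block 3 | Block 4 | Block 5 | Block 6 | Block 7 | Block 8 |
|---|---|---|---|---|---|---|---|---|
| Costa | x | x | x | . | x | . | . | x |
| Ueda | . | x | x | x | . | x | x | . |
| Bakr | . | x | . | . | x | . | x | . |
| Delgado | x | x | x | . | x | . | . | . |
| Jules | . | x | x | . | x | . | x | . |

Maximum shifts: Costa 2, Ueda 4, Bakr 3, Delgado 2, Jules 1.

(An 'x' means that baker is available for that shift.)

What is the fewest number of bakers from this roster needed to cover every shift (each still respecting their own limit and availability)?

8 slots to fill and no one can take more than 4, so at least ⌈8/4⌉ = 2 bakers are needed.
Any 2 bakers together have capacity at most 4+3 = 7 < 8 slots, so 2 can never suffice.
Costa, Ueda, and Bakr alone can cover everything: Block 1→Costa, Block 2→Bakr, Block 3→Ueda, Block 4→Ueda, Block 5→Bakr, Block 6→Ueda, Block 7→Ueda, Block 8→Costa.

3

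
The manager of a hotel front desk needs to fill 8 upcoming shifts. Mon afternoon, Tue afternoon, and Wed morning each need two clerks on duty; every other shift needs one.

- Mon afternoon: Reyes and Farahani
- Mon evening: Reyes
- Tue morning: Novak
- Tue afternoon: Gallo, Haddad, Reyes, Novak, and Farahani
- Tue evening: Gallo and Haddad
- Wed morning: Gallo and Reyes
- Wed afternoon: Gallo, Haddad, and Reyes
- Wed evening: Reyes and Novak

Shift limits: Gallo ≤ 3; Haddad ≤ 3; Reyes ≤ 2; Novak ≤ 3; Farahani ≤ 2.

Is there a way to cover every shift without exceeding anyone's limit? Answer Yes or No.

No

Total capacity is 13 and 11 slots are needed, so capacity alone doesn't rule it out.
Shifts {Mon afternoon, Mon evening, Wed morning} need 5 worker-slots in total, but the clerks available for any of those shifts (Gallo, Reyes, and Farahani) can supply at most 4 among them. So no valid schedule exists.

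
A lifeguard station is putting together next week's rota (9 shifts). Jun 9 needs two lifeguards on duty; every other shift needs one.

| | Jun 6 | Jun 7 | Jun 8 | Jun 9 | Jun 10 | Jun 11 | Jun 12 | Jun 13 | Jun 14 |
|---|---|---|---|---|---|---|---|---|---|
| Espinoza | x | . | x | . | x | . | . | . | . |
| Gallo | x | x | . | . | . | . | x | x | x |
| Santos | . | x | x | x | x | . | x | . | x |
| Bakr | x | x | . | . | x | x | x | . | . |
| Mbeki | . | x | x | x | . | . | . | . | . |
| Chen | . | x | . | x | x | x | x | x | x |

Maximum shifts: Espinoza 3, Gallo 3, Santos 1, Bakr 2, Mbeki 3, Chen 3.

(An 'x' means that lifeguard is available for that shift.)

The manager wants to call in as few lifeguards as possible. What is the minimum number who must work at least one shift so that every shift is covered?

10 slots to fill and no one can take more than 3, so at least ⌈10/3⌉ = 4 lifeguards are needed.
Espinoza, Gallo, Santos, and Chen alone can cover everything: Jun 6→Espinoza, Jun 7→Gallo, Jun 8→Espinoza, Jun 9→Santos+Chen, Jun 10→Espinoza, Jun 11→Chen, Jun 12→Gallo, Jun 13→Gallo, Jun 14→Chen.

4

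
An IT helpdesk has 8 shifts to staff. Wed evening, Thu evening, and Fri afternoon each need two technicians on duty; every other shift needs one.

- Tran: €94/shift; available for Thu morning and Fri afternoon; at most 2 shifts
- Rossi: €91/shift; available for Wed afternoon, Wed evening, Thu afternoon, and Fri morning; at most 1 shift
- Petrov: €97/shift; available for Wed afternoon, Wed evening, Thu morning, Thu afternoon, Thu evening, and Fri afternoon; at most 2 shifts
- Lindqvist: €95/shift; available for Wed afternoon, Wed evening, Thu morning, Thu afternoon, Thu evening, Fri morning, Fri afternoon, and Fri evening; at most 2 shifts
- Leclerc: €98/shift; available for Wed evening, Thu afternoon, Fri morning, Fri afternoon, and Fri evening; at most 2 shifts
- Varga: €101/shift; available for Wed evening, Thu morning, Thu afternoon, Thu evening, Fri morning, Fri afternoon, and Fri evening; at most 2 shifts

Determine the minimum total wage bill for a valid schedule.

Picking the cheapest available technician for each shift independently would cost €1029, but that ignores the shift limits.
An optimal schedule: Wed afternoon→Rossi, Wed evening→Leclerc+Varga, Thu morning→Tran, Thu afternoon→Petrov, Thu evening→Petrov+Lindqvist, Fri morning→Leclerc, Fri afternoon→Tran+Varga, Fri evening→Lindqvist.
Total: 91 + 98 + 101 + 94 + 97 + 97 + 95 + 98 + 94 + 101 + 95 = €1061.

€1061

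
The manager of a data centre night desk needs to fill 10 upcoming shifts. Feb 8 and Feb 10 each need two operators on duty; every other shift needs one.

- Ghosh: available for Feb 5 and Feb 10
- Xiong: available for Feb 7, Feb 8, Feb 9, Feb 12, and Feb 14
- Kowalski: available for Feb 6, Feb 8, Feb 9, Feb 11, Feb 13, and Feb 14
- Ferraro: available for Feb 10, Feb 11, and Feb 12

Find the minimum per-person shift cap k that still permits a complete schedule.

With 4 operators and 12 worker-slots to fill, someone must work at least ⌈12/4⌉ = 3 shifts, so k ≥ 3.
k = 3 is infeasible (exhaustive check).
k = 4 works: Feb 5→Ghosh, Feb 6→Kowalski, Feb 7→Xiong, Feb 8→Xiong+Kowalski, Feb 9→Xiong, Feb 10→Ghosh+Ferraro, Feb 11→Kowalski, Feb 12→Ferraro, Feb 13→Kowalski, Feb 14→Xiong.
Loads: Ghosh 2, Xiong 4, Kowalski 4, Ferraro 2 — all ≤ 4.

4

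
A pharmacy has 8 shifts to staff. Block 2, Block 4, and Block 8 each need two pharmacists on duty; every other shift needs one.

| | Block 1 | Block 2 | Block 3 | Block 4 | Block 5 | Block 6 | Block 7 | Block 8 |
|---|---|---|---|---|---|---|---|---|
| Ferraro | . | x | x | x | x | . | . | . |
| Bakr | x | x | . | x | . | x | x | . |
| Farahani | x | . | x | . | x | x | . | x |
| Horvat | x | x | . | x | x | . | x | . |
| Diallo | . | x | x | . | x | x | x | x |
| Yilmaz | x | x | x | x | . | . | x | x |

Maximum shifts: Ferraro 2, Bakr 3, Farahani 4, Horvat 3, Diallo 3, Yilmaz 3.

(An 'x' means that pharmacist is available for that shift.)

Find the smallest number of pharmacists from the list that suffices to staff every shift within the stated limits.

4

11 slots to fill and no one can take more than 4, so at least ⌈11/4⌉ = 3 pharmacists are needed.
Any 3 pharmacists together have capacity at most 4+3+3 = 10 < 11 slots, so 3 can never suffice.
Ferraro, Bakr, Farahani, and Diallo alone can cover everything: Block 1→Bakr, Block 2→Ferraro+Diallo, Block 3→Farahani, Block 4→Ferraro+Bakr, Block 5→Farahani, Block 6→Farahani, Block 7→Bakr, Block 8→Farahani+Diallo.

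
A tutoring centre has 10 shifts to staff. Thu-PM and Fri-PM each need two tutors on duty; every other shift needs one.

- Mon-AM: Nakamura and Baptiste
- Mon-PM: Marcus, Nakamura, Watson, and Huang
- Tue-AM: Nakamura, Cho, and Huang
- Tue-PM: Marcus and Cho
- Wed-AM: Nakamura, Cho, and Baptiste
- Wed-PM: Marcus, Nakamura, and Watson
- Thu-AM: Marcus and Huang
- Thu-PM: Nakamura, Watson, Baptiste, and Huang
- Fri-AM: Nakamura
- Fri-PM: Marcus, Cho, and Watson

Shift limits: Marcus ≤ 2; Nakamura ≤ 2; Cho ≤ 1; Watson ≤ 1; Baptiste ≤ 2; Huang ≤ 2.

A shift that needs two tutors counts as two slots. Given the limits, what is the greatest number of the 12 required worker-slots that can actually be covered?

10

Total capacity across all tutors is 2+2+1+1+2+2 = 10, and 12 slots are needed, so at most 10 can be filled.
An assignment achieving 10: Mon-AM→Nakamura, Mon-PM→Huang, Tue-AM→Cho, Tue-PM→Marcus, Wed-AM→Baptiste, Wed-PM→Watson, Thu-AM→Marcus, Thu-PM→Baptiste+Huang, Fri-AM→Nakamura.
Loads: Marcus 2/2, Nakamura 2/2, Cho 1/1, Watson 1/1, Baptiste 2/2, Huang 2/2.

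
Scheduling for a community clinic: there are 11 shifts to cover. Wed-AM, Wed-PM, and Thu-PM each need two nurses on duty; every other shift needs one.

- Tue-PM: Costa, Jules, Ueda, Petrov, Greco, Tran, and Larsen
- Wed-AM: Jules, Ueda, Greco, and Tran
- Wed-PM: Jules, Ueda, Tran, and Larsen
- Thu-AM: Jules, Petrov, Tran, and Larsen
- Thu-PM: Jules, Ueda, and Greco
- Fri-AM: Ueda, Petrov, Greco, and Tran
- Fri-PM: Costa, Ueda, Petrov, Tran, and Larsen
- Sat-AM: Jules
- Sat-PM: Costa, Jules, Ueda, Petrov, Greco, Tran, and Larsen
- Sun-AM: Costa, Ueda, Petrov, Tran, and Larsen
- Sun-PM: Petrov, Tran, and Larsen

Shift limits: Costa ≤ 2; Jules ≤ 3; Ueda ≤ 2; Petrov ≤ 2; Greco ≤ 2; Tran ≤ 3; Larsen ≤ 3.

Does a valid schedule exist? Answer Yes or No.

Yes

Sat-AM can only be covered by Jules, so that assignment is forced.
One valid schedule: Tue-PM→Petrov, Wed-AM→Greco+Tran, Wed-PM→Tran+Larsen, Thu-AM→Jules, Thu-PM→Jules+Ueda, Fri-AM→Ueda, Fri-PM→Costa, Sat-AM→Jules, Sat-PM→Greco, Sun-AM→Costa, Sun-PM→Petrov.
Loads: Costa 2/2, Jules 3/3, Ueda 2/2, Petrov 2/2, Greco 2/2, Tran 2/3, Larsen 1/3 — all within limits.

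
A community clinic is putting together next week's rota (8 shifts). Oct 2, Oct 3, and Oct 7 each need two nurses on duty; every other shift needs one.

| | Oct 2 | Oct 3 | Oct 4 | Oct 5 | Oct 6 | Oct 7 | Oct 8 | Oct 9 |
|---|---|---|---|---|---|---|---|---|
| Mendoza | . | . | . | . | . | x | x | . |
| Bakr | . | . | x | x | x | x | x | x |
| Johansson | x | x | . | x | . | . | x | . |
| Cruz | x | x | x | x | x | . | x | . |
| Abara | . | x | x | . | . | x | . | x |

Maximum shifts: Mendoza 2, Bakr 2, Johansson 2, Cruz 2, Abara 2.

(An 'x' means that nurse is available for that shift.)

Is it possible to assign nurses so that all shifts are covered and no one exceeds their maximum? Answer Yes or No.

No

Total capacity is 2+2+2+2+2 = 10 but 11 worker-slots are needed — infeasible.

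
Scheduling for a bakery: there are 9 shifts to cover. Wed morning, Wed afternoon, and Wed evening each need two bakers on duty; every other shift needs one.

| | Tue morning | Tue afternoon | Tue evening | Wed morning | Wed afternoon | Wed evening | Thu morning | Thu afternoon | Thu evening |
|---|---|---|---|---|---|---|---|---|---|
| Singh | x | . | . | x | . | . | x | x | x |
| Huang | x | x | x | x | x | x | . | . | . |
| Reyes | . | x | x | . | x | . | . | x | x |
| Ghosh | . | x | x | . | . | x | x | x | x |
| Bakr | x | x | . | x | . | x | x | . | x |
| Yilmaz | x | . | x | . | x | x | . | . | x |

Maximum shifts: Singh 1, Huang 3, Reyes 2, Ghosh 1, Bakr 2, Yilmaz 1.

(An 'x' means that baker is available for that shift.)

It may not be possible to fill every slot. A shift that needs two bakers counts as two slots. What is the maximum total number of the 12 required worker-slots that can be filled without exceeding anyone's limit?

Total capacity across all bakers is 1+3+2+1+2+1 = 10, and 12 slots are needed, so at most 10 can be filled.
An assignment achieving 10: Tue morning→Huang, Tue afternoon→Bakr, Tue evening→Yilmaz, Wed morning→Singh+Huang, Wed afternoon→Huang+Reyes, Wed evening→Bakr, Thu morning→Ghosh, Thu afternoon→Reyes.
Loads: Singh 1/1, Huang 3/3, Reyes 2/2, Ghosh 1/1, Bakr 2/2, Yilmaz 1/1.

10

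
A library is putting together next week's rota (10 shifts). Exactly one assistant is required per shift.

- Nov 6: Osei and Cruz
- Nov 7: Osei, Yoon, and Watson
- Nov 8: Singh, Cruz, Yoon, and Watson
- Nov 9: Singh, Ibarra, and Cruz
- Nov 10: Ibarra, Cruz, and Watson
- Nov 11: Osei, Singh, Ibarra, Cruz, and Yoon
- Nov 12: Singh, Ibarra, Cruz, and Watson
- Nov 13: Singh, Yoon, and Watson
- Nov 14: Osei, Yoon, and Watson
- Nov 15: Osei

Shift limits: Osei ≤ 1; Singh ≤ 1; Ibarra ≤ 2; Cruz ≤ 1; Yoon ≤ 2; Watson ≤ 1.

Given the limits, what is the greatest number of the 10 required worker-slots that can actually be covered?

Total capacity across all assistants is 1+1+2+1+2+1 = 8, and 10 slots are needed, so at most 8 can be filled.
An assignment achieving 8: Nov 6→Cruz, Nov 7→Yoon, Nov 9→Singh, Nov 10→Ibarra, Nov 12→Ibarra, Nov 13→Yoon, Nov 14→Watson, Nov 15→Osei.
Loads: Osei 1/1, Singh 1/1, Ibarra 2/2, Cruz 1/1, Yoon 2/2, Watson 1/1.

8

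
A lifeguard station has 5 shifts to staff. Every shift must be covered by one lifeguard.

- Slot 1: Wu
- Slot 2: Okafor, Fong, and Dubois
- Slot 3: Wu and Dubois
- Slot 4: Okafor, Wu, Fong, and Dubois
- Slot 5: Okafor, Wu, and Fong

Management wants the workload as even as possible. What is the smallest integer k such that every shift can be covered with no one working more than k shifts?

2

With 4 lifeguards and 5 worker-slots to fill, someone must work at least ⌈5/4⌉ = 2 shifts, so k ≥ 2.
k = 2 works: Slot 1→Wu, Slot 2→Okafor, Slot 3→Wu, Slot 4→Fong, Slot 5→Okafor.
Loads: Okafor 2, Wu 2, Fong 1, Dubois 0 — all ≤ 2.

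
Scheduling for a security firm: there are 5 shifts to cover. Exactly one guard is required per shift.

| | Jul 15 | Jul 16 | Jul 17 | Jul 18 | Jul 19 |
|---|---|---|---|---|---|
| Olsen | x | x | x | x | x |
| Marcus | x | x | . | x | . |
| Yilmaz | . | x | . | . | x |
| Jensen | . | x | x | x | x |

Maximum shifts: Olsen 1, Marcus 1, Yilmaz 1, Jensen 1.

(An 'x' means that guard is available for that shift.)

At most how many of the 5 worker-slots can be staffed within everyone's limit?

Total capacity across all guards is 1+1+1+1 = 4, and 5 slots are needed, so at most 4 can be filled.
An assignment achieving 4: Jul 15→Olsen, Jul 17→Jensen, Jul 18→Marcus, Jul 19→Yilmaz.
Loads: Olsen 1/1, Marcus 1/1, Yilmaz 1/1, Jensen 1/1.

4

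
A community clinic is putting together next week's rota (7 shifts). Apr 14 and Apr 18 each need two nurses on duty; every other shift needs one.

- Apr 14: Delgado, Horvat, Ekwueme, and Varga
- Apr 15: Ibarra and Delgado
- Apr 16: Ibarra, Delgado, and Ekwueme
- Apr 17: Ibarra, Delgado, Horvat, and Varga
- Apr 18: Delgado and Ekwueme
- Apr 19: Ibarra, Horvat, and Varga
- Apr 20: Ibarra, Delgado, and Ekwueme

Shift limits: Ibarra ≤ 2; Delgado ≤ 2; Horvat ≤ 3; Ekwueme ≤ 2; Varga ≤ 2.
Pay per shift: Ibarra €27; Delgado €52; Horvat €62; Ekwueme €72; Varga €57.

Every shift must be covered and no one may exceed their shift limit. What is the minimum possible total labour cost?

Apr 18 can only be covered by Delgado and Ekwueme, so that assignment is forced.
Picking the cheapest available nurse for each shift independently would cost €368, but that ignores the shift limits.
An optimal schedule: Apr 14→Varga+Horvat, Apr 15→Ibarra, Apr 16→Ibarra, Apr 17→Horvat, Apr 18→Delgado+Ekwueme, Apr 19→Varga, Apr 20→Delgado.
Total: 57 + 62 + 27 + 27 + 62 + 52 + 72 + 57 + 52 = €468.

€468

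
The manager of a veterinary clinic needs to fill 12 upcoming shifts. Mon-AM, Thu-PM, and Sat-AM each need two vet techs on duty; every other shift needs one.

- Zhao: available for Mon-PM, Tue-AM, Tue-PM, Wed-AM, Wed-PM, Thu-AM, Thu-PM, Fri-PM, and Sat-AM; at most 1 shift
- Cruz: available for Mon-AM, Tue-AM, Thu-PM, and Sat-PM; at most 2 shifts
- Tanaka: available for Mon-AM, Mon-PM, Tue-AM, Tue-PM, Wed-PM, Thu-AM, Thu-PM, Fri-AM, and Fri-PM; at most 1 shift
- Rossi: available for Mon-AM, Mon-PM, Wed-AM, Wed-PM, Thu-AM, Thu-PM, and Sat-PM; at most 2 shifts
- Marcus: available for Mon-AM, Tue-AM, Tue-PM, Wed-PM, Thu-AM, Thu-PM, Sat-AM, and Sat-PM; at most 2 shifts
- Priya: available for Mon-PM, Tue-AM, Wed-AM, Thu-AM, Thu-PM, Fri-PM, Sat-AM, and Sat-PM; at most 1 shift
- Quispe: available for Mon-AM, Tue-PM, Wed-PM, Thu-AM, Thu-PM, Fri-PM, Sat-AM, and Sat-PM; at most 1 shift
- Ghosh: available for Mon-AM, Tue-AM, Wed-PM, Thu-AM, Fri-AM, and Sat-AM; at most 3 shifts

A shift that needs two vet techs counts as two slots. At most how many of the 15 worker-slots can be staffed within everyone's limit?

13

Total capacity across all vet techs is 1+2+1+2+2+1+1+3 = 13, and 15 slots are needed, so at most 13 can be filled.
An assignment achieving 13: Mon-AM→Cruz+Rossi, Mon-PM→Rossi, Tue-AM→Ghosh, Tue-PM→Marcus, Wed-AM→Zhao, Wed-PM→Ghosh, Thu-AM→Ghosh, Fri-AM→Tanaka, Fri-PM→Priya, Sat-AM→Marcus+Quispe, Sat-PM→Cruz.
Loads: Zhao 1/1, Cruz 2/2, Tanaka 1/1, Rossi 2/2, Marcus 2/2, Priya 1/1, Quispe 1/1, Ghosh 3/3.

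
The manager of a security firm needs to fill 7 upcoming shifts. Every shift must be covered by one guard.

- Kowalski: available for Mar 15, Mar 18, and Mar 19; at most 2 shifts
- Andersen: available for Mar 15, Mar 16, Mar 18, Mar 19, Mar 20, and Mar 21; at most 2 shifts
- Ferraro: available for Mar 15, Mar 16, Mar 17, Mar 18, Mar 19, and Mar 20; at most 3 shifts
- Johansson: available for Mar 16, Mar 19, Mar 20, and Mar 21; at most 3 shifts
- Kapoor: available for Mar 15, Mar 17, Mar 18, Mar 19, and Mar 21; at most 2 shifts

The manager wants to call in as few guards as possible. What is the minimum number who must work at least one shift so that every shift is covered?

3

7 slots to fill and no one can take more than 3, so at least ⌈7/3⌉ = 3 guards are needed.
Kowalski, Andersen, and Ferraro alone can cover everything: Mar 15→Kowalski, Mar 16→Andersen, Mar 17→Ferraro, Mar 18→Kowalski, Mar 19→Ferraro, Mar 20→Ferraro, Mar 21→Andersen.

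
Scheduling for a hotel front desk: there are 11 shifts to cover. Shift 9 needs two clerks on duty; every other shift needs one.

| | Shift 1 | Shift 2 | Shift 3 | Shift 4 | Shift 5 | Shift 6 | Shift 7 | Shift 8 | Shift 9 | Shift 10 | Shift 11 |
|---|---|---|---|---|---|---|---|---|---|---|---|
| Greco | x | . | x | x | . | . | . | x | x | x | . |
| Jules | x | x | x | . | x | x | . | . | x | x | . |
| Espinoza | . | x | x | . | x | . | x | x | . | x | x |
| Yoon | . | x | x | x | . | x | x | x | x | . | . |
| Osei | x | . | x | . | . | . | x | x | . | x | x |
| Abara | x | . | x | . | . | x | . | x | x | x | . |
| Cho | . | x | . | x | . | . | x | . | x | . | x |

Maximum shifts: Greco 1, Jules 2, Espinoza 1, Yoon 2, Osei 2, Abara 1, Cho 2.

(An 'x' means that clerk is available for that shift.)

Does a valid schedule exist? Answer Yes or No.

No

Total capacity is 1+2+1+2+2+1+2 = 11 but 12 worker-slots are needed — infeasible.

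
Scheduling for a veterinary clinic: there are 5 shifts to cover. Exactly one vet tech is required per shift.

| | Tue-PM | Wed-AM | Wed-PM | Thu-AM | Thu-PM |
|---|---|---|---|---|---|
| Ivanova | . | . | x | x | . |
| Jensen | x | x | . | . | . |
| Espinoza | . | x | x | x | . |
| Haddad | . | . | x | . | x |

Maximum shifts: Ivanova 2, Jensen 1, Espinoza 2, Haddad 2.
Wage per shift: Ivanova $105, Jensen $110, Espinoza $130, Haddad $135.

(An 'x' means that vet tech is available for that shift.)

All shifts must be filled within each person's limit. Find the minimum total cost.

Tue-PM can only be covered by Jensen, so that assignment is forced.
Thu-PM can only be covered by Haddad, so that assignment is forced.
Picking the cheapest available vet tech for each shift independently would cost $565, but that ignores the shift limits.
An optimal schedule: Tue-PM→Jensen, Wed-AM→Espinoza, Wed-PM→Ivanova, Thu-AM→Ivanova, Thu-PM→Haddad.
Total: 110 + 130 + 105 + 105 + 135 = $585.

$585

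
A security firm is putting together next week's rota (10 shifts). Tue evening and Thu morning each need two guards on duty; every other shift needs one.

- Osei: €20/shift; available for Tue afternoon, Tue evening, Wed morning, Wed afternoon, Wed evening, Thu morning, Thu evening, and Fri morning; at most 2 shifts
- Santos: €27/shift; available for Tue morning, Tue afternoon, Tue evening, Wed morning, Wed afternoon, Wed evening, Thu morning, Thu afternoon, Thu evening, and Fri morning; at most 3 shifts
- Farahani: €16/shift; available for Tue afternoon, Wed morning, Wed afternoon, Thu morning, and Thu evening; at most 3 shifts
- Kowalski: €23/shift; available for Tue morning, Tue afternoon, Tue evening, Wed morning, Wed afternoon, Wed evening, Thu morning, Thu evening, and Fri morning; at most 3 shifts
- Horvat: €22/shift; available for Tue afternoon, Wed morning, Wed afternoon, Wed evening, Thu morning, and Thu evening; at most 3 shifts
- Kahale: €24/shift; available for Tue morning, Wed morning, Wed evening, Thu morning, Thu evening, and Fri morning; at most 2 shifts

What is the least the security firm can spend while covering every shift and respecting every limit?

Thu afternoon can only be covered by Santos, so that assignment is forced.
Picking the cheapest available guard for each shift independently would cost €233, but that ignores the shift limits.
An optimal schedule: Tue morning→Kowalski, Tue afternoon→Farahani, Tue evening→Osei+Kowalski, Wed morning→Farahani, Wed afternoon→Farahani, Wed evening→Horvat, Thu morning→Horvat+Kowalski, Thu afternoon→Santos, Thu evening→Horvat, Fri morning→Osei.
Total: 23 + 16 + 20 + 23 + 16 + 16 + 22 + 22 + 23 + 27 + 22 + 20 = €250.

€250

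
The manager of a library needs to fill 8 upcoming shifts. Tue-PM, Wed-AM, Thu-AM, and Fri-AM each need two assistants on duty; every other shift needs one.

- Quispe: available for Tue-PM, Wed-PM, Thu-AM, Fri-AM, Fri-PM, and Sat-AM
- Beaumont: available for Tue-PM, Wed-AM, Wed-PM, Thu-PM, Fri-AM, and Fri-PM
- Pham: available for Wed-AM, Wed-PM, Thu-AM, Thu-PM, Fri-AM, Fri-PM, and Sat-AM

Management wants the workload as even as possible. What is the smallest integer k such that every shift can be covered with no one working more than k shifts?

With 3 assistants and 12 worker-slots to fill, someone must work at least ⌈12/3⌉ = 4 shifts, so k ≥ 4.
k = 4 works: Tue-PM→Quispe+Beaumont, Wed-AM→Beaumont+Pham, Wed-PM→Quispe, Thu-AM→Quispe+Pham, Thu-PM→Beaumont, Fri-AM→Beaumont+Pham, Fri-PM→Pham, Sat-AM→Quispe.
Loads: Quispe 4, Beaumont 4, Pham 4 — all ≤ 4.

4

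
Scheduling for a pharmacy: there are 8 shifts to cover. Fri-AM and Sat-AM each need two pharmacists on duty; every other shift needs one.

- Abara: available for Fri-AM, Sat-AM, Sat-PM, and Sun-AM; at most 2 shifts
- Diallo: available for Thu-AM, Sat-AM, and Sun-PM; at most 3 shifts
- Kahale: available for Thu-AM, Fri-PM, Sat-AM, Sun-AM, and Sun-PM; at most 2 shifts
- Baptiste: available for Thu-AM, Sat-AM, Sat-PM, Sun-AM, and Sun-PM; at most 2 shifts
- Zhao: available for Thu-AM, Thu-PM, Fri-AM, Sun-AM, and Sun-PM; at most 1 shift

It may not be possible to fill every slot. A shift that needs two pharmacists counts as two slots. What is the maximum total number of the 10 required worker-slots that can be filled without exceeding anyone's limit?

9

Total capacity across all pharmacists is 2+3+2+2+1 = 10, and 10 slots are needed, so at most 10 can be filled.
Shifts {Thu-PM, Fri-AM} need 3 slots but only Abara and Zhao are available for them, supplying at most 2 — so at least 1 slot must go unfilled.
An assignment achieving 9: Thu-AM→Diallo, Thu-PM→Zhao, Fri-AM→Abara, Fri-PM→Kahale, Sat-AM→Diallo+Kahale, Sat-PM→Abara, Sun-AM→Baptiste, Sun-PM→Diallo.
Loads: Abara 2/2, Diallo 3/3, Kahale 2/2, Baptiste 1/2, Zhao 1/1.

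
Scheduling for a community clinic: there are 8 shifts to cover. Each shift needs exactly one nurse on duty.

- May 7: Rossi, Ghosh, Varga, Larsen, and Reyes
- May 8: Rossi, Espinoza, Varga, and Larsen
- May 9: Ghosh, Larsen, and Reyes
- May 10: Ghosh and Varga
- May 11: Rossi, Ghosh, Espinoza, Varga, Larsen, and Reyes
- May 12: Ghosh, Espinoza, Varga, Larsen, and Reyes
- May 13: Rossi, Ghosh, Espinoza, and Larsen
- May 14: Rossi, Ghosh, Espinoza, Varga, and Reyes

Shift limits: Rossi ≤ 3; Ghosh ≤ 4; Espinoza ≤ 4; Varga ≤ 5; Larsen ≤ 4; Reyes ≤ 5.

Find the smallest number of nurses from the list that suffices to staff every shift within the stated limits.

2

8 slots to fill and no one can take more than 5, so at least ⌈8/5⌉ = 2 nurses are needed.
Ghosh and Espinoza alone can cover everything: May 7→Ghosh, May 8→Espinoza, May 9→Ghosh, May 10→Ghosh, May 11→Ghosh, May 12→Espinoza, May 13→Espinoza, May 14→Espinoza.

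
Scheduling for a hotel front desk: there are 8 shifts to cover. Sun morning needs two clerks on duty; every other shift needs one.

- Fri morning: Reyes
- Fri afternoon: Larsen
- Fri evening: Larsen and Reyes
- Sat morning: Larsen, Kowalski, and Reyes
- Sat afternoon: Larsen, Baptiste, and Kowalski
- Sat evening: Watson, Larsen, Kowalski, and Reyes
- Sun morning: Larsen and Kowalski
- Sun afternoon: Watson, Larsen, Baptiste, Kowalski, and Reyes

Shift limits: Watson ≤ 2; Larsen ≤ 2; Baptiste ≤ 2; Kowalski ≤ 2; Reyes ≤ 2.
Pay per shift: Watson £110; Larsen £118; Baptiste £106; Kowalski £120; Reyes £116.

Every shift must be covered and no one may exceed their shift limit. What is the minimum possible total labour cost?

Fri morning can only be covered by Reyes, so that assignment is forced.
Fri afternoon can only be covered by Larsen, so that assignment is forced.
Sun morning can only be covered by Larsen and Kowalski, so that assignment is forced.
Picking the cheapest available clerk for each shift independently would cost £1026, but that ignores the shift limits.
An optimal schedule: Fri morning→Reyes, Fri afternoon→Larsen, Fri evening→Reyes, Sat morning→Kowalski, Sat afternoon→Baptiste, Sat evening→Watson, Sun morning→Larsen+Kowalski, Sun afternoon→Baptiste.
Total: 116 + 118 + 116 + 120 + 106 + 110 + 118 + 120 + 106 = £1030.

£1030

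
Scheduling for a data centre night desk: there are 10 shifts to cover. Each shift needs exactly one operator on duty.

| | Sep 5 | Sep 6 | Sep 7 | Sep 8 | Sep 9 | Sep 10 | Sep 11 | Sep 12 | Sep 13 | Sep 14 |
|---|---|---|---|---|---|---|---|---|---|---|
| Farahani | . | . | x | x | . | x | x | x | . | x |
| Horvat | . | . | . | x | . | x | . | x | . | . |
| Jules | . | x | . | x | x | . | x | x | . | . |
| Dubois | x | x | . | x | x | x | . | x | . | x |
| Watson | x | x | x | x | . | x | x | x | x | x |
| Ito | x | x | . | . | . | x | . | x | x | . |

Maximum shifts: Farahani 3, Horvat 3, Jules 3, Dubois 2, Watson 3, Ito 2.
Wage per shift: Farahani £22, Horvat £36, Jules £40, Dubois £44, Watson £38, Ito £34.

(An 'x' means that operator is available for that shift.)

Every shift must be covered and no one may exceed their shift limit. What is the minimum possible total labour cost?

£320

Picking the cheapest available operator for each shift independently would cost £274, but that ignores the shift limits.
An optimal schedule: Sep 5→Ito, Sep 6→Watson, Sep 7→Farahani, Sep 8→Horvat, Sep 9→Jules, Sep 10→Horvat, Sep 11→Farahani, Sep 12→Horvat, Sep 13→Ito, Sep 14→Farahani.
Total: 34 + 38 + 22 + 36 + 40 + 36 + 22 + 36 + 34 + 22 = £320.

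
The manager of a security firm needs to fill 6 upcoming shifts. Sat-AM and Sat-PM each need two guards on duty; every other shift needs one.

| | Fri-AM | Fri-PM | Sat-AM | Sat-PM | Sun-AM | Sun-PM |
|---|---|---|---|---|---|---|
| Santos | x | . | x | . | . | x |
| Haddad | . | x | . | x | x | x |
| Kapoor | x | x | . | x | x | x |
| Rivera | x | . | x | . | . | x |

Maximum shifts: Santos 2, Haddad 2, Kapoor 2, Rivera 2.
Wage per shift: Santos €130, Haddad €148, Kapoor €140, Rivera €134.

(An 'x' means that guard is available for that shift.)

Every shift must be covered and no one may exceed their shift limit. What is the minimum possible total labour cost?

€1104

Sat-AM can only be covered by Santos and Rivera, so that assignment is forced.
Sat-PM can only be covered by Haddad and Kapoor, so that assignment is forced.
Picking the cheapest available guard for each shift independently would cost €1092, but that ignores the shift limits.
An optimal schedule: Fri-AM→Santos, Fri-PM→Haddad, Sat-AM→Santos+Rivera, Sat-PM→Haddad+Kapoor, Sun-AM→Kapoor, Sun-PM→Rivera.
Total: 130 + 148 + 130 + 134 + 148 + 140 + 140 + 134 = €1104.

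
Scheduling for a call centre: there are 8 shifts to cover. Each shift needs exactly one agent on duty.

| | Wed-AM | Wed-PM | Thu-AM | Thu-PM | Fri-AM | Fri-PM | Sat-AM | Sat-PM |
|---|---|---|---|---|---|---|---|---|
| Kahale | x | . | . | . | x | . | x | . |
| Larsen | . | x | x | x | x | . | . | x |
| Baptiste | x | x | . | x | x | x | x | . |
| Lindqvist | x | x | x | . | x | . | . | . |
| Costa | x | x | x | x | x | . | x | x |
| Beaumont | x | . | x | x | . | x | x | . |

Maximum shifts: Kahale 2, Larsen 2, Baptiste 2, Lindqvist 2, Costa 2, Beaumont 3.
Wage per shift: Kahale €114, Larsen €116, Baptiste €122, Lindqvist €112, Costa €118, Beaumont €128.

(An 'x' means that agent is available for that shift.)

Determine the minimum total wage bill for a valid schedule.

€924

Picking the cheapest available agent for each shift independently would cost €916, but that ignores the shift limits.
An optimal schedule: Wed-AM→Kahale, Wed-PM→Lindqvist, Thu-AM→Lindqvist, Thu-PM→Larsen, Fri-AM→Costa, Fri-PM→Baptiste, Sat-AM→Kahale, Sat-PM→Larsen.
Total: 114 + 112 + 112 + 116 + 118 + 122 + 114 + 116 = €924.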